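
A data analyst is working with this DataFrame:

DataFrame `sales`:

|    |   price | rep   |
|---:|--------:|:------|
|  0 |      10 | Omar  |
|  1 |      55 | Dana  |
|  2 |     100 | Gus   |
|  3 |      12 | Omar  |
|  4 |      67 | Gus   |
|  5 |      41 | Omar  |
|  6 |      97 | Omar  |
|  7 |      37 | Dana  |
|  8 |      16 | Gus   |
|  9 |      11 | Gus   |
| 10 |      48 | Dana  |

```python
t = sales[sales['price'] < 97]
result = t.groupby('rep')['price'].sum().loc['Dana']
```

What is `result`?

140

filter rows where price < 97:
    price   rep
0      10  Omar
1      55  Dana
3      12  Omar
4      67   Gus
5      41  Omar
7      37  Dana
8      16   Gus
9      11   Gus
10     48  Dana
group by rep, sum of price:
rep
Dana    140
Gus      94
Omar     63
Name: price, dtype: int64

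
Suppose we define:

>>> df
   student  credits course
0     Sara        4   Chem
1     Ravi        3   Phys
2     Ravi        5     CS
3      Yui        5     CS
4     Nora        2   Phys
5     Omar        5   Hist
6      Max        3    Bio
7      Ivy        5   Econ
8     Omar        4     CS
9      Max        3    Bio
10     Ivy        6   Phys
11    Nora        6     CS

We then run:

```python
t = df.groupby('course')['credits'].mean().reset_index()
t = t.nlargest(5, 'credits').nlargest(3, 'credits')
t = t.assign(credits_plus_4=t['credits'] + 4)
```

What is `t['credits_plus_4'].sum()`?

group by course, mean of credits:
course
Bio     3.000000
CS      5.000000
Chem    4.000000
Econ    5.000000
Hist    5.000000
Phys    3.666667
Name: credits, dtype: float64
reset_index():
  course   credits
0    Bio  3.000000
1     CS  5.000000
2   Chem  4.000000
3   Econ  5.000000
4   Hist  5.000000
5   Phys  3.666667
take 5 rows with largest credits:
  course   credits
1     CS  5.000000
3   Econ  5.000000
4   Hist  5.000000
2   Chem  4.000000
5   Phys  3.666667
take 3 rows with largest credits:
  course  credits
1     CS      5.0
3   Econ      5.0
4   Hist      5.0
add column credits_plus_4 = t['credits'] + 4:
  course  credits  credits_plus_4
1     CS      5.0             9.0
3   Econ      5.0             9.0
4   Hist      5.0             9.0
So sum() = 27.0.

27.0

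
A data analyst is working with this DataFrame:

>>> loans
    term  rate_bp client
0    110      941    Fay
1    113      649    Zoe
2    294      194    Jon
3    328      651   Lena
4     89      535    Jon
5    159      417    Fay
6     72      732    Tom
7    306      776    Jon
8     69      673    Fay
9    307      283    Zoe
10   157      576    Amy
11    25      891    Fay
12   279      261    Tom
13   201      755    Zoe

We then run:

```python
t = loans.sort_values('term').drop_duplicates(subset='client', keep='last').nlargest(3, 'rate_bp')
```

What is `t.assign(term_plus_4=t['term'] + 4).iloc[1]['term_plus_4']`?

sort by term:
    term  rate_bp client
11    25      891    Fay
8     69      673    Fay
6     72      732    Tom
4     89      535    Jon
0    110      941    Fay
1    113      649    Zoe
10   157      576    Amy
5    159      417    Fay
13   201      755    Zoe
12   279      261    Tom
2    294      194    Jon
7    306      776    Jon
9    307      283    Zoe
3    328      651   Lena
drop duplicate client (keep=last):
    term  rate_bp client
10   157      576    Amy
5    159      417    Fay
12   279      261    Tom
7    306      776    Jon
9    307      283    Zoe
3    328      651   Lena
take 3 rows with largest rate_bp:
    term  rate_bp client
7    306      776    Jon
3    328      651   Lena
10   157      576    Amy
add column term_plus_4 = t['term'] + 4:
    term  rate_bp client  term_plus_4
7    306      776    Jon          310
3    328      651   Lena          332
10   157      576    Amy          161
value at position 1, column 'term_plus_4' → 332

332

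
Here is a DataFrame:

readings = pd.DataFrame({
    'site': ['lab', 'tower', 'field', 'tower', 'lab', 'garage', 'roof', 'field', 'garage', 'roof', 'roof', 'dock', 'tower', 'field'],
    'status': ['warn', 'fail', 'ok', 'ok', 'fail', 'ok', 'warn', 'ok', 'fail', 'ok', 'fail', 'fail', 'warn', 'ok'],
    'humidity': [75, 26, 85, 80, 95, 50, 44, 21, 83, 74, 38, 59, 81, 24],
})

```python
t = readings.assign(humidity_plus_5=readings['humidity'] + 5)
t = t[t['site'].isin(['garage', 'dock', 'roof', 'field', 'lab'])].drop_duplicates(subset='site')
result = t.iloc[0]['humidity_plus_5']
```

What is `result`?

add column humidity_plus_5 = readings['humidity'] + 5:
      site status  humidity  humidity_plus_5
0      lab   warn        75               80
1    tower   fail        26               31
2    field     ok        85               90
3    tower     ok        80               85
4      lab   fail        95              100
5   garage     ok        50               55
6     roof   warn        44               49
7    field     ok        21               26
8   garage   fail        83               88
9     roof     ok        74               79
10    roof   fail        38               43
11    dock   fail        59               64
12   tower   warn        81               86
13   field     ok        24               29
filter rows where site in ['garage', 'dock', 'roof', 'field', 'lab']:
      site status  humidity  humidity_plus_5
0      lab   warn        75               80
2    field     ok        85               90
4      lab   fail        95              100
5   garage     ok        50               55
6     roof   warn        44               49
7    field     ok        21               26
8   garage   fail        83               88
9     roof     ok        74               79
10    roof   fail        38               43
11    dock   fail        59               64
13   field     ok        24               29
drop duplicate site (keep=first):
      site status  humidity  humidity_plus_5
0      lab   warn        75               80
2    field     ok        85               90
5   garage     ok        50               55
6     roof   warn        44               49
11    dock   fail        59               64
Hence 80.

80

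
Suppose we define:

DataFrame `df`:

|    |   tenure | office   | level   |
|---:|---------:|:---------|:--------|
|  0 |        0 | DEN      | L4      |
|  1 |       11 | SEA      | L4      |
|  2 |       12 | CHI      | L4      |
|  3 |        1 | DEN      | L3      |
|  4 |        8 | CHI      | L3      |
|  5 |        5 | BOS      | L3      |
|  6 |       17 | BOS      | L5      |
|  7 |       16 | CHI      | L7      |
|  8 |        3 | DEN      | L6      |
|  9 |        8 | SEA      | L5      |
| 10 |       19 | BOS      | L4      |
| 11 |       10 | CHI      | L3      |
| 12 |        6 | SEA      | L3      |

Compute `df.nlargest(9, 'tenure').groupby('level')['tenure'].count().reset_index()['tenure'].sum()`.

9

take 9 rows with largest tenure:
    tenure office level
10      19    BOS    L4
6       17    BOS    L5
7       16    CHI    L7
2       12    CHI    L4
1       11    SEA    L4
11      10    CHI    L3
4        8    CHI    L3
9        8    SEA    L5
12       6    SEA    L3
group by level, count of tenure:
level
L3    3
L4    3
L5    2
L7    1
Name: tenure, dtype: int64
reset_index():
  level  tenure
0    L3       3
1    L4       3
2    L5       2
3    L7       1
Then the sum of column 'tenure': 9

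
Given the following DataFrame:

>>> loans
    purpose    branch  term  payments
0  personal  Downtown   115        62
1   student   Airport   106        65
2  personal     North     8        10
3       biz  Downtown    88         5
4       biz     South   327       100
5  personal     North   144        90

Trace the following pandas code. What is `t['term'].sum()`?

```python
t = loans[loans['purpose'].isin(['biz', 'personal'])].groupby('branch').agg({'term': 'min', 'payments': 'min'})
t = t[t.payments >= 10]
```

335

filter rows where purpose in ['biz', 'personal']:
    purpose    branch  term  payments
0  personal  Downtown   115        62
2  personal     North     8        10
3       biz  Downtown    88         5
4       biz     South   327       100
5  personal     North   144        90
group by branch: min(term), min(payments):
          term  payments
branch                  
Downtown    88         5
North        8        10
South      327       100
filter rows where payments >= 10:
        term  payments
branch                
North      8        10
South    327       100
Taking the sum of column 'term' gives 335.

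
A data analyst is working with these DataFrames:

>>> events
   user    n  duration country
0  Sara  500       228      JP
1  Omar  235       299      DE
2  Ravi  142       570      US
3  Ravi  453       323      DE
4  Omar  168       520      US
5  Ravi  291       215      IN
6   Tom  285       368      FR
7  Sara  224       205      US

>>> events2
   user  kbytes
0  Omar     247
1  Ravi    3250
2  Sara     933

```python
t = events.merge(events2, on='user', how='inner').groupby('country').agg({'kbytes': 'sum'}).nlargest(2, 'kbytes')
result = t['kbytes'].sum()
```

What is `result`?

7927

merge on 'user' (how='inner') → 7 rows:
   user    n  duration country  kbytes
0  Sara  500       228      JP     933
1  Omar  235       299      DE     247
2  Ravi  142       570      US    3250
3  Ravi  453       323      DE    3250
4  Omar  168       520      US     247
5  Ravi  291       215      IN    3250
6  Sara  224       205      US     933
group by country, sum of kbytes:
         kbytes
country        
DE         3497
IN         3250
JP          933
US         4430
take 2 rows with largest kbytes:
         kbytes
country        
US         4430
DE         3497
Finally, sum of column 'kbytes' = 7927.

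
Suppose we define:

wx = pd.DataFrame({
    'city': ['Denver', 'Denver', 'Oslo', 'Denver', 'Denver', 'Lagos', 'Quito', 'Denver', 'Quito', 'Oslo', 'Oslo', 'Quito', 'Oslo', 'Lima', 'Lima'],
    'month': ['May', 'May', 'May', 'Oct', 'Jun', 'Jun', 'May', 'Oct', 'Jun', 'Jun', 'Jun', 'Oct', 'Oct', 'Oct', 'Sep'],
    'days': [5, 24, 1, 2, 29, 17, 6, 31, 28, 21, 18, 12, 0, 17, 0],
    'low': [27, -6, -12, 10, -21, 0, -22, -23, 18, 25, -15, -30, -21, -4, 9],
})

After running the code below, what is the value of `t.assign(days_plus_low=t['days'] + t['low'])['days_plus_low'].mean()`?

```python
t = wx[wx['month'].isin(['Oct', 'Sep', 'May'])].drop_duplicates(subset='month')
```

filter rows where month in ['Oct', 'Sep', 'May']:
      city month  days  low
0   Denver   May     5   27
1   Denver   May    24   -6
2     Oslo   May     1  -12
3   Denver   Oct     2   10
6    Quito   May     6  -22
7   Denver   Oct    31  -23
11   Quito   Oct    12  -30
12    Oslo   Oct     0  -21
13    Lima   Oct    17   -4
14    Lima   Sep     0    9
drop duplicate month (keep=first):
      city month  days  low
0   Denver   May     5   27
3   Denver   Oct     2   10
14    Lima   Sep     0    9
add column days_plus_low = t['days'] + t['low']:
      city month  days  low  days_plus_low
0   Denver   May     5   27             32
3   Denver   Oct     2   10             12
14    Lima   Sep     0    9              9
The mean of column 'days_plus_low' is 17.6666666667.

17.6666666667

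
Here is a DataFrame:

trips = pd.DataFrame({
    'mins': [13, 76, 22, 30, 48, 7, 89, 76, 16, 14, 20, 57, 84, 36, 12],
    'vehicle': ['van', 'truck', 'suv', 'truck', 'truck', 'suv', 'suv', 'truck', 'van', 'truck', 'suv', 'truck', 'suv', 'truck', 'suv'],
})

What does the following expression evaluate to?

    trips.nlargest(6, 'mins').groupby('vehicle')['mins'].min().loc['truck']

48

take 6 rows with largest mins:
    mins vehicle
6     89     suv
12    84     suv
1     76   truck
7     76   truck
11    57   truck
4     48   truck
group by vehicle, min of mins:
vehicle
suv      84
truck    48
Name: mins, dtype: int64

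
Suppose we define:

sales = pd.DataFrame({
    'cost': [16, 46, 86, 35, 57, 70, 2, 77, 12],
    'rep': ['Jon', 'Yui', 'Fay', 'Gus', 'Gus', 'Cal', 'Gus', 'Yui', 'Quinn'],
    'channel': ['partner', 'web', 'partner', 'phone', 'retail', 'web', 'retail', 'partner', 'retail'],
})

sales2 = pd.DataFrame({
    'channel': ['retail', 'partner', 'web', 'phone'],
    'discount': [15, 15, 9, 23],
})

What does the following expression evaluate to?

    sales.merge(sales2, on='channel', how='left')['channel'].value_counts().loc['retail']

3

merge on 'channel' (how='left') → 9 rows:
   cost    rep  channel  discount
0    16    Jon  partner        15
1    46    Yui      web         9
2    86    Fay  partner        15
3    35    Gus    phone        23
4    57    Gus   retail        15
5    70    Cal      web         9
6     2    Gus   retail        15
7    77    Yui  partner        15
8    12  Quinn   retail        15
value_counts of channel:
channel
partner    3
retail     3
web        2
phone      1
Name: count, dtype: int64
Taking the value at index 'retail' gives 3.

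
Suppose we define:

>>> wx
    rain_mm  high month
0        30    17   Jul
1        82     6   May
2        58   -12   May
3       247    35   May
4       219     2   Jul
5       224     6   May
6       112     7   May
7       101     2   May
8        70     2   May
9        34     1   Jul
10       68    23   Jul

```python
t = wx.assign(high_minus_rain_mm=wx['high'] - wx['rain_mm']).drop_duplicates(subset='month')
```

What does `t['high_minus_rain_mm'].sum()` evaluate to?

add column high_minus_rain_mm = wx['high'] - wx['rain_mm']:
    rain_mm  high month  high_minus_rain_mm
0        30    17   Jul                 -13
1        82     6   May                 -76
2        58   -12   May                 -70
3       247    35   May                -212
4       219     2   Jul                -217
5       224     6   May                -218
6       112     7   May                -105
7       101     2   May                 -99
8        70     2   May                 -68
9        34     1   Jul                 -33
10       68    23   Jul                 -45
drop duplicate month (keep=first):
   rain_mm  high month  high_minus_rain_mm
0       30    17   Jul                 -13
1       82     6   May                 -76
Finally, sum of column 'high_minus_rain_mm' = -89.

-89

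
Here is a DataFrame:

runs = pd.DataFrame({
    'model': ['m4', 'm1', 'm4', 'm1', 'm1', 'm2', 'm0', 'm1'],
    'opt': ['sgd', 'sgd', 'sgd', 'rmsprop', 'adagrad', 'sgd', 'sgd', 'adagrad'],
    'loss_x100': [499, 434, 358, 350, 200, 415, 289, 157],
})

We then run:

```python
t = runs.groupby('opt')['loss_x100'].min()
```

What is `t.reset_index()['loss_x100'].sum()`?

796

group by opt, min of loss_x100:
opt
adagrad    157
rmsprop    350
sgd        289
Name: loss_x100, dtype: int64
reset_index():
       opt  loss_x100
0  adagrad        157
1  rmsprop        350
2      sgd        289
Finally, sum of column 'loss_x100' = 796.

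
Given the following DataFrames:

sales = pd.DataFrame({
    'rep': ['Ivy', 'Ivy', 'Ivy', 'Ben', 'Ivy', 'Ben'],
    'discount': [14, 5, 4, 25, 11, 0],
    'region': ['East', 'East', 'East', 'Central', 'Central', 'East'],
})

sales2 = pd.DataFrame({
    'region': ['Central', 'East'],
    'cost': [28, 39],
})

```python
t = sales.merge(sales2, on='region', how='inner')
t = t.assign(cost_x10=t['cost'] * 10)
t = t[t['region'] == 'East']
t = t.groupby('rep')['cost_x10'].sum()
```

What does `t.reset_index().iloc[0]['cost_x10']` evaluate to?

merge on 'region' (how='inner') → 6 rows:
   rep  discount   region  cost
0  Ivy        14     East    39
1  Ivy         5     East    39
2  Ivy         4     East    39
3  Ben        25  Central    28
4  Ivy        11  Central    28
5  Ben         0     East    39
add column cost_x10 = t['cost'] * 10:
   rep  discount   region  cost  cost_x10
0  Ivy        14     East    39       390
1  Ivy         5     East    39       390
2  Ivy         4     East    39       390
3  Ben        25  Central    28       280
4  Ivy        11  Central    28       280
5  Ben         0     East    39       390
filter rows where region == 'East':
   rep  discount region  cost  cost_x10
0  Ivy        14   East    39       390
1  Ivy         5   East    39       390
2  Ivy         4   East    39       390
5  Ben         0   East    39       390
group by rep, sum of cost_x10:
rep
Ben     390
Ivy    1170
Name: cost_x10, dtype: int64
reset_index():
   rep  cost_x10
0  Ben       390
1  Ivy      1170
Then the value at position 0, column 'cost_x10': 390

390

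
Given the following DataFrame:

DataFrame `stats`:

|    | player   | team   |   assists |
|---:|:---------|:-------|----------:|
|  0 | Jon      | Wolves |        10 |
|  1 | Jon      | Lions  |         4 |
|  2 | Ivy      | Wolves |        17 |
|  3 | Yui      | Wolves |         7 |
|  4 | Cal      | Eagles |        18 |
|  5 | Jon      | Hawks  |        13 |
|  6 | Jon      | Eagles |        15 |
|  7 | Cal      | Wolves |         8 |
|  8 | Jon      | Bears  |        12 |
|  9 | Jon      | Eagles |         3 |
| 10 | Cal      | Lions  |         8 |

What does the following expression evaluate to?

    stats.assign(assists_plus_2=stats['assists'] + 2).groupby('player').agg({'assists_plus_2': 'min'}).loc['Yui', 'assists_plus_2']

add column assists_plus_2 = stats['assists'] + 2:
   player    team  assists  assists_plus_2
0     Jon  Wolves       10              12
1     Jon   Lions        4               6
2     Ivy  Wolves       17              19
3     Yui  Wolves        7               9
4     Cal  Eagles       18              20
5     Jon   Hawks       13              15
6     Jon  Eagles       15              17
7     Cal  Wolves        8              10
8     Jon   Bears       12              14
9     Jon  Eagles        3               5
10    Cal   Lions        8              10
group by player, min of assists_plus_2:
        assists_plus_2
player                
Cal                 10
Ivy                 19
Jon                  5
Yui                  9
Then the value at row 'Yui', column 'assists_plus_2': 9

9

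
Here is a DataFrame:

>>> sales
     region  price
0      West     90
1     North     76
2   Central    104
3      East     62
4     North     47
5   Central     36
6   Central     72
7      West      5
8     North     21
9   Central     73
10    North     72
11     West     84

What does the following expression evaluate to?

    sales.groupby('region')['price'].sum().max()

group by region, sum of price:
region
Central    285
East        62
North      216
West       179
Name: price, dtype: int64
Then the max of the resulting series: 285

285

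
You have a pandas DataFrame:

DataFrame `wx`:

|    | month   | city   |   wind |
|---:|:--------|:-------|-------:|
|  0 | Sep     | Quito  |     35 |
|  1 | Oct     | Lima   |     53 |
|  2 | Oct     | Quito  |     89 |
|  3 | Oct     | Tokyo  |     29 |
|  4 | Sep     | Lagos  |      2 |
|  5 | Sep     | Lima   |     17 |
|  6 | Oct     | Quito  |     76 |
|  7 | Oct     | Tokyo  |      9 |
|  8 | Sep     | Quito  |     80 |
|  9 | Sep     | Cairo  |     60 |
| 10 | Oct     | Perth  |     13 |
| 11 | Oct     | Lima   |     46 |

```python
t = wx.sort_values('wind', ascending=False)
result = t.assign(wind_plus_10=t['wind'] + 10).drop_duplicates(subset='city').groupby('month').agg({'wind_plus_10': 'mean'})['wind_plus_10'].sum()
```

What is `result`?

sort by wind descending:
   month   city  wind
2    Oct  Quito    89
8    Sep  Quito    80
6    Oct  Quito    76
9    Sep  Cairo    60
1    Oct   Lima    53
11   Oct   Lima    46
0    Sep  Quito    35
3    Oct  Tokyo    29
5    Sep   Lima    17
10   Oct  Perth    13
7    Oct  Tokyo     9
4    Sep  Lagos     2
add column wind_plus_10 = t['wind'] + 10:
   month   city  wind  wind_plus_10
2    Oct  Quito    89            99
8    Sep  Quito    80            90
6    Oct  Quito    76            86
9    Sep  Cairo    60            70
1    Oct   Lima    53            63
11   Oct   Lima    46            56
0    Sep  Quito    35            45
3    Oct  Tokyo    29            39
5    Sep   Lima    17            27
10   Oct  Perth    13            23
7    Oct  Tokyo     9            19
4    Sep  Lagos     2            12
drop duplicate city (keep=first):
   month   city  wind  wind_plus_10
2    Oct  Quito    89            99
9    Sep  Cairo    60            70
1    Oct   Lima    53            63
3    Oct  Tokyo    29            39
10   Oct  Perth    13            23
4    Sep  Lagos     2            12
group by month, mean of wind_plus_10:
       wind_plus_10
month              
Oct            56.0
Sep            41.0
So sum() = 97.0.

97.0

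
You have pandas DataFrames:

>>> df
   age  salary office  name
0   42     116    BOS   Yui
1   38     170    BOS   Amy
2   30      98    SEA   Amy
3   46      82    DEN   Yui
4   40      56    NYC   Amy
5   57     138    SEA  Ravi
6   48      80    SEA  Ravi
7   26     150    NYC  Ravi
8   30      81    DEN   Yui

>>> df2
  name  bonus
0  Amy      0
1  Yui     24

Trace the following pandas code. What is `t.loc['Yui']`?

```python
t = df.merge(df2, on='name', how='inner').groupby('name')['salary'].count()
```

merge on 'name' (how='inner') → 6 rows:
   age  salary office name  bonus
0   42     116    BOS  Yui     24
1   38     170    BOS  Amy      0
2   30      98    SEA  Amy      0
3   46      82    DEN  Yui     24
4   40      56    NYC  Amy      0
5   30      81    DEN  Yui     24
group by name, count of salary:
name
Amy    3
Yui    3
Name: salary, dtype: int64
The value at index 'Yui' is 3.

3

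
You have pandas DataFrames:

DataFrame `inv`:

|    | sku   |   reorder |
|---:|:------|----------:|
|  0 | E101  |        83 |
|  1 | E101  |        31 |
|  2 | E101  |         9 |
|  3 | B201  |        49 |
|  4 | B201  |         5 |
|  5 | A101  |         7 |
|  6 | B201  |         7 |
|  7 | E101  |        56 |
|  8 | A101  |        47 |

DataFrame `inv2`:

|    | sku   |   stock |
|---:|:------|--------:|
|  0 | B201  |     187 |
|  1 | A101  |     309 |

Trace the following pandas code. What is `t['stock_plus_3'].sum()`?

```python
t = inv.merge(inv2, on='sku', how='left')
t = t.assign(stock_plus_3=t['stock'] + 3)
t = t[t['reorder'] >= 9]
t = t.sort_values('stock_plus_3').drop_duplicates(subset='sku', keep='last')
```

502.0

merge on 'sku' (how='left') → 9 rows:
    sku  reorder  stock
0  E101       83    NaN
1  E101       31    NaN
2  E101        9    NaN
3  B201       49  187.0
4  B201        5  187.0
5  A101        7  309.0
6  B201        7  187.0
7  E101       56    NaN
8  A101       47  309.0
add column stock_plus_3 = t['stock'] + 3:
    sku  reorder  stock  stock_plus_3
0  E101       83    NaN           NaN
1  E101       31    NaN           NaN
2  E101        9    NaN           NaN
3  B201       49  187.0         190.0
4  B201        5  187.0         190.0
5  A101        7  309.0         312.0
6  B201        7  187.0         190.0
7  E101       56    NaN           NaN
8  A101       47  309.0         312.0
filter rows where reorder >= 9:
    sku  reorder  stock  stock_plus_3
0  E101       83    NaN           NaN
1  E101       31    NaN           NaN
2  E101        9    NaN           NaN
3  B201       49  187.0         190.0
7  E101       56    NaN           NaN
8  A101       47  309.0         312.0
sort by stock_plus_3:
    sku  reorder  stock  stock_plus_3
3  B201       49  187.0         190.0
8  A101       47  309.0         312.0
0  E101       83    NaN           NaN
1  E101       31    NaN           NaN
2  E101        9    NaN           NaN
7  E101       56    NaN           NaN
drop duplicate sku (keep=last):
    sku  reorder  stock  stock_plus_3
3  B201       49  187.0         190.0
8  A101       47  309.0         312.0
7  E101       56    NaN           NaN
Finally, sum of column 'stock_plus_3' = 502.0.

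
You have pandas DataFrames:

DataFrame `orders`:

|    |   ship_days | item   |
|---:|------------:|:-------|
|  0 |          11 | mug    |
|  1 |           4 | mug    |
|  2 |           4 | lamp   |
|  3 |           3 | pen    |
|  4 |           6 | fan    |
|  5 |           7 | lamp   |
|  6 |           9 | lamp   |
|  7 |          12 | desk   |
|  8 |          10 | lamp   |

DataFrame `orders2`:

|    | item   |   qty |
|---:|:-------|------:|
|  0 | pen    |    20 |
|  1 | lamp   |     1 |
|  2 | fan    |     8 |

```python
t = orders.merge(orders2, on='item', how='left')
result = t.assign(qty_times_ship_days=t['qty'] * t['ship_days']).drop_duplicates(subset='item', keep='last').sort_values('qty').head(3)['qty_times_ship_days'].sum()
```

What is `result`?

118.0

merge on 'item' (how='left') → 9 rows:
   ship_days  item   qty
0         11   mug   NaN
1          4   mug   NaN
2          4  lamp   1.0
3          3   pen  20.0
4          6   fan   8.0
5          7  lamp   1.0
6          9  lamp   1.0
7         12  desk   NaN
8         10  lamp   1.0
add column qty_times_ship_days = t['qty'] * t['ship_days']:
   ship_days  item   qty  qty_times_ship_days
0         11   mug   NaN                  NaN
1          4   mug   NaN                  NaN
2          4  lamp   1.0                  4.0
3          3   pen  20.0                 60.0
4          6   fan   8.0                 48.0
5          7  lamp   1.0                  7.0
6          9  lamp   1.0                  9.0
7         12  desk   NaN                  NaN
8         10  lamp   1.0                 10.0
drop duplicate item (keep=last):
   ship_days  item   qty  qty_times_ship_days
1          4   mug   NaN                  NaN
3          3   pen  20.0                 60.0
4          6   fan   8.0                 48.0
7         12  desk   NaN                  NaN
8         10  lamp   1.0                 10.0
sort by qty:
   ship_days  item   qty  qty_times_ship_days
8         10  lamp   1.0                 10.0
4          6   fan   8.0                 48.0
3          3   pen  20.0                 60.0
1          4   mug   NaN                  NaN
7         12  desk   NaN                  NaN
take first 3 rows:
   ship_days  item   qty  qty_times_ship_days
8         10  lamp   1.0                 10.0
4          6   fan   8.0                 48.0
3          3   pen  20.0                 60.0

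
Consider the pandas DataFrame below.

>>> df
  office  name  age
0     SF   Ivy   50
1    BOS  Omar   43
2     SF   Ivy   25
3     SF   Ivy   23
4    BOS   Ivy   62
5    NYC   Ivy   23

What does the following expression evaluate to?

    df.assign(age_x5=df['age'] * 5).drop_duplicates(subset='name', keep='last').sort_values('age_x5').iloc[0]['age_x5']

add column age_x5 = df['age'] * 5:
  office  name  age  age_x5
0     SF   Ivy   50     250
1    BOS  Omar   43     215
2     SF   Ivy   25     125
3     SF   Ivy   23     115
4    BOS   Ivy   62     310
5    NYC   Ivy   23     115
drop duplicate name (keep=last):
  office  name  age  age_x5
1    BOS  Omar   43     215
5    NYC   Ivy   23     115
sort by age_x5:
  office  name  age  age_x5
5    NYC   Ivy   23     115
1    BOS  Omar   43     215
value at position 0, column 'age_x5' → 115

115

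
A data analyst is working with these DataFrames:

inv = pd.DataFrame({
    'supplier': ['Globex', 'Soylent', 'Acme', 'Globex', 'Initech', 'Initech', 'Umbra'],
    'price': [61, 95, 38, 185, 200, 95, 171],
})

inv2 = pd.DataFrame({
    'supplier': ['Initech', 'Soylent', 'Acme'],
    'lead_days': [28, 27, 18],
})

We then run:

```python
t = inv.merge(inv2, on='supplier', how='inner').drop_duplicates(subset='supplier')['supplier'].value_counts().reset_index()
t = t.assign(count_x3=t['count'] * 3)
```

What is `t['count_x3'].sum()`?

merge on 'supplier' (how='inner') → 4 rows:
  supplier  price  lead_days
0  Soylent     95         27
1     Acme     38         18
2  Initech    200         28
3  Initech     95         28
drop duplicate supplier (keep=first):
  supplier  price  lead_days
0  Soylent     95         27
1     Acme     38         18
2  Initech    200         28
value_counts of supplier:
supplier
Soylent    1
Acme       1
Initech    1
Name: count, dtype: int64
reset_index():
  supplier  count
0  Soylent      1
1     Acme      1
2  Initech      1
add column count_x3 = t['count'] * 3:
  supplier  count  count_x3
0  Soylent      1         3
1     Acme      1         3
2  Initech      1         3
Taking the sum of column 'count_x3' gives 9.

9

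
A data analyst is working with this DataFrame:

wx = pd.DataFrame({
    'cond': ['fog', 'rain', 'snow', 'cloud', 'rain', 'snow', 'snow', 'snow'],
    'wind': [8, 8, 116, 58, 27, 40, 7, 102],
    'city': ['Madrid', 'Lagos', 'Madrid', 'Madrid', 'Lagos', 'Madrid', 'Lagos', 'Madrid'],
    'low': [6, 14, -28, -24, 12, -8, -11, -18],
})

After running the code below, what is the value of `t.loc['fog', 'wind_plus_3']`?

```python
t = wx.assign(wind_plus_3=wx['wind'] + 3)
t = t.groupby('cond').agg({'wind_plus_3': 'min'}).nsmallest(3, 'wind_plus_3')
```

add column wind_plus_3 = wx['wind'] + 3:
    cond  wind    city  low  wind_plus_3
0    fog     8  Madrid    6           11
1   rain     8   Lagos   14           11
2   snow   116  Madrid  -28          119
3  cloud    58  Madrid  -24           61
4   rain    27   Lagos   12           30
5   snow    40  Madrid   -8           43
6   snow     7   Lagos  -11           10
7   snow   102  Madrid  -18          105
group by cond, min of wind_plus_3:
       wind_plus_3
cond              
cloud           61
fog             11
rain            11
snow            10
take 3 rows with smallest wind_plus_3:
      wind_plus_3
cond             
snow           10
fog            11
rain           11
The value at row 'fog', column 'wind_plus_3' is 11.

11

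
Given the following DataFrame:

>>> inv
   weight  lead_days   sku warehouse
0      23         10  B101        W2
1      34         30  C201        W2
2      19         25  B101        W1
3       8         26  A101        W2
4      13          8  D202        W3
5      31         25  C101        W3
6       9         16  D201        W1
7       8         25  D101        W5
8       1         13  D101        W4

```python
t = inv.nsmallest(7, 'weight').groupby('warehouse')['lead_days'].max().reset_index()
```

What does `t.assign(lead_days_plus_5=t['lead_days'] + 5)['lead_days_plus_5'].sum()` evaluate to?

take 7 rows with smallest weight:
   weight  lead_days   sku warehouse
8       1         13  D101        W4
3       8         26  A101        W2
7       8         25  D101        W5
6       9         16  D201        W1
4      13          8  D202        W3
2      19         25  B101        W1
0      23         10  B101        W2
group by warehouse, max of lead_days:
warehouse
W1    25
W2    26
W3     8
W4    13
W5    25
Name: lead_days, dtype: int64
reset_index():
  warehouse  lead_days
0        W1         25
1        W2         26
2        W3          8
3        W4         13
4        W5         25
add column lead_days_plus_5 = t['lead_days'] + 5:
  warehouse  lead_days  lead_days_plus_5
0        W1         25                30
1        W2         26                31
2        W3          8                13
3        W4         13                18
4        W5         25                30
Finally, sum of column 'lead_days_plus_5' = 122.

122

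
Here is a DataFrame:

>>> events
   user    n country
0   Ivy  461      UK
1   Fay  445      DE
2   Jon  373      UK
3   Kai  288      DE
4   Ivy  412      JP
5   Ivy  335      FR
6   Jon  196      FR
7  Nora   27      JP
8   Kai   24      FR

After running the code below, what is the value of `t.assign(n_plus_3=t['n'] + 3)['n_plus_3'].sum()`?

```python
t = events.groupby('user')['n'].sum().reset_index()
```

group by user, sum of n:
user
Fay      445
Ivy     1208
Jon      569
Kai      312
Nora      27
Name: n, dtype: int64
reset_index():
   user     n
0   Fay   445
1   Ivy  1208
2   Jon   569
3   Kai   312
4  Nora    27
add column n_plus_3 = t['n'] + 3:
   user     n  n_plus_3
0   Fay   445       448
1   Ivy  1208      1211
2   Jon   569       572
3   Kai   312       315
4  Nora    27        30
Reading off the sum of column 'n_plus_3', we get 2576.

2576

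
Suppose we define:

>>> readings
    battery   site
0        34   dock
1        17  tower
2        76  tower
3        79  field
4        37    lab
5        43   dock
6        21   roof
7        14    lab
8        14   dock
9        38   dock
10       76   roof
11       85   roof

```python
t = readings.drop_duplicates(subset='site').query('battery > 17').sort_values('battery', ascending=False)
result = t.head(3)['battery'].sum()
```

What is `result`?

drop duplicate site (keep=first):
   battery   site
0       34   dock
1       17  tower
3       79  field
4       37    lab
6       21   roof
filter rows where battery > 17:
   battery   site
0       34   dock
3       79  field
4       37    lab
6       21   roof
sort by battery descending:
   battery   site
3       79  field
4       37    lab
0       34   dock
6       21   roof
take first 3 rows:
   battery   site
3       79  field
4       37    lab
0       34   dock

150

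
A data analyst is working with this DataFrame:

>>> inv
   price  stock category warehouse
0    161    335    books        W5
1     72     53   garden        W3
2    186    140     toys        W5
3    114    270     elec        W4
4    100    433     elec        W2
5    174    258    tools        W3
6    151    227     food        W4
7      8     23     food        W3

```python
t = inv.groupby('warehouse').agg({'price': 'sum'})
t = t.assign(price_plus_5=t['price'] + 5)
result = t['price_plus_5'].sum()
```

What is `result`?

group by warehouse, sum of price:
           price
warehouse       
W2           100
W3           254
W4           265
W5           347
add column price_plus_5 = t['price'] + 5:
           price  price_plus_5
warehouse                     
W2           100           105
W3           254           259
W4           265           270
W5           347           352
Finally, sum of column 'price_plus_5' = 986.

986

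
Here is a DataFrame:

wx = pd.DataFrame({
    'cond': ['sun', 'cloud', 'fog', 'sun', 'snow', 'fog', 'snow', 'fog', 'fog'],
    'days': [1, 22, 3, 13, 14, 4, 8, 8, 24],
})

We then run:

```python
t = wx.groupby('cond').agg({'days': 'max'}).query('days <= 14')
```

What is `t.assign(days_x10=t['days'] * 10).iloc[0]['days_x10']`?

140

group by cond, max of days:
       days
cond       
cloud    22
fog      24
snow     14
sun      13
filter rows where days <= 14:
      days
cond      
snow    14
sun     13
add column days_x10 = t['days'] * 10:
      days  days_x10
cond                
snow    14       140
sun     13       130
Hence 140.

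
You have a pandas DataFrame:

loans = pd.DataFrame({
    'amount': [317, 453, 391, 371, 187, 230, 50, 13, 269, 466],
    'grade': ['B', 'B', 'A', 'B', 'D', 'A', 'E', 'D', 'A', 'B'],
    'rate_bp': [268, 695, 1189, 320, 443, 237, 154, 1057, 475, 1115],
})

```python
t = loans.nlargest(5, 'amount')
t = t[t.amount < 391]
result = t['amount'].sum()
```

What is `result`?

688

take 5 rows with largest amount:
   amount grade  rate_bp
9     466     B     1115
1     453     B      695
2     391     A     1189
3     371     B      320
0     317     B      268
filter rows where amount < 391:
   amount grade  rate_bp
3     371     B      320
0     317     B      268
Hence 688.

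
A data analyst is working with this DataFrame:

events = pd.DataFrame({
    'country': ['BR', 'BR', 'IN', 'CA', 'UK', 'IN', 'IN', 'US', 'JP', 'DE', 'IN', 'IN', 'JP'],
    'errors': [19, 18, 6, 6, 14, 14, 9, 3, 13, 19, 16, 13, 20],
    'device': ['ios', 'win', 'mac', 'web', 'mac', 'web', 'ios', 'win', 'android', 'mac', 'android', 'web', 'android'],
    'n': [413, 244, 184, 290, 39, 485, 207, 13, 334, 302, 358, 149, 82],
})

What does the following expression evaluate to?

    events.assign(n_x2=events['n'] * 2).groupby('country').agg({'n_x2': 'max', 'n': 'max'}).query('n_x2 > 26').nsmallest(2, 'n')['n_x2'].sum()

658

add column n_x2 = events['n'] * 2:
   country  errors   device    n  n_x2
0       BR      19      ios  413   826
1       BR      18      win  244   488
2       IN       6      mac  184   368
3       CA       6      web  290   580
4       UK      14      mac   39    78
5       IN      14      web  485   970
6       IN       9      ios  207   414
7       US       3      win   13    26
8       JP      13  android  334   668
9       DE      19      mac  302   604
10      IN      16  android  358   716
11      IN      13      web  149   298
12      JP      20  android   82   164
group by country: max(n_x2), max(n):
         n_x2    n
country           
BR        826  413
CA        580  290
DE        604  302
IN        970  485
JP        668  334
UK         78   39
US         26   13
filter rows where n_x2 > 26:
         n_x2    n
country           
BR        826  413
CA        580  290
DE        604  302
IN        970  485
JP        668  334
UK         78   39
take 2 rows with smallest n:
         n_x2    n
country           
UK         78   39
CA        580  290
Reading off the sum of column 'n_x2', we get 658.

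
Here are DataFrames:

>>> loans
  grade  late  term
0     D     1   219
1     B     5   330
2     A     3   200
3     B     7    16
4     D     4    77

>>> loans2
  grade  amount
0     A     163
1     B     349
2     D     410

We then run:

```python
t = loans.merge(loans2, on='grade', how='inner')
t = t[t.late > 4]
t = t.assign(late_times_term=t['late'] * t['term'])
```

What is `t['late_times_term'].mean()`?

881.0

merge on 'grade' (how='inner') → 5 rows:
  grade  late  term  amount
0     D     1   219     410
1     B     5   330     349
2     A     3   200     163
3     B     7    16     349
4     D     4    77     410
filter rows where late > 4:
  grade  late  term  amount
1     B     5   330     349
3     B     7    16     349
add column late_times_term = t['late'] * t['term']:
  grade  late  term  amount  late_times_term
1     B     5   330     349             1650
3     B     7    16     349              112
The mean of column 'late_times_term' is 881.0.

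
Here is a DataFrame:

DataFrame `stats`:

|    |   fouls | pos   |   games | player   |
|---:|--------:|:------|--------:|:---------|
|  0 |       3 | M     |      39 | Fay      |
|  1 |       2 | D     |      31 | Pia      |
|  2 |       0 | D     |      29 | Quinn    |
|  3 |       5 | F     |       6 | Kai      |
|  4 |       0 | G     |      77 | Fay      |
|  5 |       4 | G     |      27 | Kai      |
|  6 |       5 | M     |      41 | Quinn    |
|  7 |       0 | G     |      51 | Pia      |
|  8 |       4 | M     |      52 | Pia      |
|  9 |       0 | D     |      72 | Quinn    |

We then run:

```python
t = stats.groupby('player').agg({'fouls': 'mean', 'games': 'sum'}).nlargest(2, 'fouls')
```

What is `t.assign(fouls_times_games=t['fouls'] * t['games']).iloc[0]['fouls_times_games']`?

group by player: mean(fouls), sum(games):
           fouls  games
player                 
Fay     1.500000    116
Kai     4.500000     33
Pia     2.000000    134
Quinn   1.666667    142
take 2 rows with largest fouls:
        fouls  games
player              
Kai       4.5     33
Pia       2.0    134
add column fouls_times_games = t['fouls'] * t['games']:
        fouls  games  fouls_times_games
player                                 
Kai       4.5     33              148.5
Pia       2.0    134              268.0

148.5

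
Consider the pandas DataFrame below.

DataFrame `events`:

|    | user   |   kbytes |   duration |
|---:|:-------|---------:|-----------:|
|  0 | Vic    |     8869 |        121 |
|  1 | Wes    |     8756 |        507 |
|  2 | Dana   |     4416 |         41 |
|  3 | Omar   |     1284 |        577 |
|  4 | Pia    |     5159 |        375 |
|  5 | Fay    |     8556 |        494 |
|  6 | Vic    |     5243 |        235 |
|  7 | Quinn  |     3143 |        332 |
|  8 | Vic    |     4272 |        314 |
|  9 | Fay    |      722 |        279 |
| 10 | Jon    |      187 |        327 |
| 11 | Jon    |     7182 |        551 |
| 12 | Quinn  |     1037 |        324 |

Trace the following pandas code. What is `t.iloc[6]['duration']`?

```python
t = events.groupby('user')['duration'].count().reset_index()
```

3

group by user, count of duration:
user
Dana     1
Fay      2
Jon      2
Omar     1
Pia      1
Quinn    2
Vic      3
Wes      1
Name: duration, dtype: int64
reset_index():
    user  duration
0   Dana         1
1    Fay         2
2    Jon         2
3   Omar         1
4    Pia         1
5  Quinn         2
6    Vic         3
7    Wes         1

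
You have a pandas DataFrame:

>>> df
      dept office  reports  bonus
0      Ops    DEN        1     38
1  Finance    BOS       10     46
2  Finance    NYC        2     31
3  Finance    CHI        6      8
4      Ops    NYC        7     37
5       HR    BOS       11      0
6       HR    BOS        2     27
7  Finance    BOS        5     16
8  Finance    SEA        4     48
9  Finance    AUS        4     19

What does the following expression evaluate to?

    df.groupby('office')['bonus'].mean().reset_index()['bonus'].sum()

169.25

group by office, mean of bonus:
office
AUS    19.00
BOS    22.25
CHI     8.00
DEN    38.00
NYC    34.00
SEA    48.00
Name: bonus, dtype: float64
reset_index():
  office  bonus
0    AUS  19.00
1    BOS  22.25
2    CHI   8.00
3    DEN  38.00
4    NYC  34.00
5    SEA  48.00
Finally, sum of column 'bonus' = 169.25.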